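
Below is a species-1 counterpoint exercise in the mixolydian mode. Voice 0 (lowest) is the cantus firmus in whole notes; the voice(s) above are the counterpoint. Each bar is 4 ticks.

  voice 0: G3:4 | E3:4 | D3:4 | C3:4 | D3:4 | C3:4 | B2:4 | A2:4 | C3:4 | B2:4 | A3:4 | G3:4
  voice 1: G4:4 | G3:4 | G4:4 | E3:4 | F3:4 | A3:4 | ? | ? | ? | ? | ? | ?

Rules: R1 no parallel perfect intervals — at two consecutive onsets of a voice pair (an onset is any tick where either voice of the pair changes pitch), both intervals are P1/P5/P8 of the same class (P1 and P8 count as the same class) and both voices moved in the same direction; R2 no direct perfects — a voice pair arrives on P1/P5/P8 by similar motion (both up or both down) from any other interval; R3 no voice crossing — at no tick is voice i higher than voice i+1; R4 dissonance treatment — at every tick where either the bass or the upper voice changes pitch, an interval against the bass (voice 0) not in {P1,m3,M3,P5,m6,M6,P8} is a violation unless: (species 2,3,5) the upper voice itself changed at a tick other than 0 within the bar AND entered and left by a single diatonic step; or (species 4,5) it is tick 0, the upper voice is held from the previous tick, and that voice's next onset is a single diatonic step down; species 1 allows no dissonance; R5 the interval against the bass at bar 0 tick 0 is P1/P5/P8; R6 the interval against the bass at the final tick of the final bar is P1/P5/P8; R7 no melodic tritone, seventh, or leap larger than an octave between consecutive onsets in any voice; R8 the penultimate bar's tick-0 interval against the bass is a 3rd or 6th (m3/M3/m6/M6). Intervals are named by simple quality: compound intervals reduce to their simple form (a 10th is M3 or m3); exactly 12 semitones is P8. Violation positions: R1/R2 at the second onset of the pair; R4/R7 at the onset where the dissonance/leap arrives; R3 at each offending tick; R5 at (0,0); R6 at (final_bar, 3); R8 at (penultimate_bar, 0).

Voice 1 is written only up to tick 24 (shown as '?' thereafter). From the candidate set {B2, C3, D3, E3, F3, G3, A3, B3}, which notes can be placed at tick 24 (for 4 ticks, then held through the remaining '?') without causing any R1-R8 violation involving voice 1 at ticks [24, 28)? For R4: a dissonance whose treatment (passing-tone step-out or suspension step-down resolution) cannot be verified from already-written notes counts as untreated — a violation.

B2: violates R2,R7
C3: violates R4
D3: legal
E3: violates R4
F3: violates R4
G3: legal
A3: violates R4
B3: legal

{B3, D3, G3}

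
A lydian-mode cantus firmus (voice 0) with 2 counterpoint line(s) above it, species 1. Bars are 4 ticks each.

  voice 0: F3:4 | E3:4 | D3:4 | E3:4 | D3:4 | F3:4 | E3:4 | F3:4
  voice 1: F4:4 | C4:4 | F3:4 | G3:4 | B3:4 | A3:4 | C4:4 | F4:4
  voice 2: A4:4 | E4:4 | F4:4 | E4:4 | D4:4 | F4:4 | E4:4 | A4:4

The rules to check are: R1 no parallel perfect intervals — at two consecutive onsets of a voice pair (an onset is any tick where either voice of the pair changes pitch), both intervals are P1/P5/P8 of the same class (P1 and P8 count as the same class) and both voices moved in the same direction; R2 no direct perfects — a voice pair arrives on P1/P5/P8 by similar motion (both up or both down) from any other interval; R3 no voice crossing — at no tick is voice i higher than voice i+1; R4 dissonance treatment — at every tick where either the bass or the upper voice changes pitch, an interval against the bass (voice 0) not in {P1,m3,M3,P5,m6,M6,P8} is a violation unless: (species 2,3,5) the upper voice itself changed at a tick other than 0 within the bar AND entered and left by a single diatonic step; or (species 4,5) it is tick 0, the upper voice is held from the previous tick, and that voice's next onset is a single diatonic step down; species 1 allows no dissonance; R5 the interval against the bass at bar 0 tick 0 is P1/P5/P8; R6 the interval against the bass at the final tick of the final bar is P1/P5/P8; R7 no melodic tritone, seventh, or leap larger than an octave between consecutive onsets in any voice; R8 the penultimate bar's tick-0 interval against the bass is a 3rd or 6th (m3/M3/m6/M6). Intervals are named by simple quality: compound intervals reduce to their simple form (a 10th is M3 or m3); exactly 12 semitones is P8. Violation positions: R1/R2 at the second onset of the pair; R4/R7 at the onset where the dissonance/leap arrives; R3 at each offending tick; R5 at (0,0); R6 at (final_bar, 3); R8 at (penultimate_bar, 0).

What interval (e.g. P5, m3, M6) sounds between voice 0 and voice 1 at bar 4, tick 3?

M6

voice 0=D3 voice 1=B3 -> M6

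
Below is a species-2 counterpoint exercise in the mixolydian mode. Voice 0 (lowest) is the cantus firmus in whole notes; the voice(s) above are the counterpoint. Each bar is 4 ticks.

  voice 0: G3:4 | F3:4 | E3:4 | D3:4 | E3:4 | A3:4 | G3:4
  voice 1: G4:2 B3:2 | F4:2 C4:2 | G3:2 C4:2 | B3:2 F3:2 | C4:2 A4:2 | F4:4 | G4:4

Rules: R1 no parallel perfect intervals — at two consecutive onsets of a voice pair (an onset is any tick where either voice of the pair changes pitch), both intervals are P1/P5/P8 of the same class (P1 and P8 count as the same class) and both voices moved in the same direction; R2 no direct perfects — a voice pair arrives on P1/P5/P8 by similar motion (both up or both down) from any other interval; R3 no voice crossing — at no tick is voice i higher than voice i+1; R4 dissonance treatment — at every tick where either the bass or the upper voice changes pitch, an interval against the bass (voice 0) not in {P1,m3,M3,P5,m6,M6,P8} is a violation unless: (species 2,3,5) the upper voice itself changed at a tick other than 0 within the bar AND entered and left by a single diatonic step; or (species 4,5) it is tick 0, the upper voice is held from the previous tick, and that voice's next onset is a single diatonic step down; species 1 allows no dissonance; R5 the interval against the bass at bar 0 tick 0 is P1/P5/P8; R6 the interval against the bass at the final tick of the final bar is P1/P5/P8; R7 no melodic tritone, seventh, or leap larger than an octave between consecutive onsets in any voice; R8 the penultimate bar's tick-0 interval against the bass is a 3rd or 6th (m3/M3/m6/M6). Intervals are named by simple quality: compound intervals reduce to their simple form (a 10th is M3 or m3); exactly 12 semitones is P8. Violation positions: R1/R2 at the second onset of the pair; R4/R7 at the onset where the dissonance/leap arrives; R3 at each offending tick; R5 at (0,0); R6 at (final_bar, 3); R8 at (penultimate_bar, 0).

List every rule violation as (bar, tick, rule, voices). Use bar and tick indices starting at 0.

(1, 0, R7, (1,))
(3, 2, R7, (1,))
(4, 2, R4, (0, 1))

bar 0: v0=G3 v1=G4 downbeat P8
bar 1: v0=F3 v1=F4 downbeat P8
bar 2: v0=E3 v1=G3 downbeat m3
bar 3: v0=D3 v1=B3 downbeat M6
bar 4: v0=E3 v1=C4 downbeat m6
bar 5: v0=A3 v1=F4 downbeat m6
bar 6: v0=G3 v1=G4 downbeat P8
  -> R7 @ bar 1 tick 0 v(1,): B3->F4 leap 6st
  -> R7 @ bar 3 tick 2 v(1,): B3->F3 leap 6st
  -> R4 @ bar 4 tick 2 v(0, 1): E3/A4 P4 untreated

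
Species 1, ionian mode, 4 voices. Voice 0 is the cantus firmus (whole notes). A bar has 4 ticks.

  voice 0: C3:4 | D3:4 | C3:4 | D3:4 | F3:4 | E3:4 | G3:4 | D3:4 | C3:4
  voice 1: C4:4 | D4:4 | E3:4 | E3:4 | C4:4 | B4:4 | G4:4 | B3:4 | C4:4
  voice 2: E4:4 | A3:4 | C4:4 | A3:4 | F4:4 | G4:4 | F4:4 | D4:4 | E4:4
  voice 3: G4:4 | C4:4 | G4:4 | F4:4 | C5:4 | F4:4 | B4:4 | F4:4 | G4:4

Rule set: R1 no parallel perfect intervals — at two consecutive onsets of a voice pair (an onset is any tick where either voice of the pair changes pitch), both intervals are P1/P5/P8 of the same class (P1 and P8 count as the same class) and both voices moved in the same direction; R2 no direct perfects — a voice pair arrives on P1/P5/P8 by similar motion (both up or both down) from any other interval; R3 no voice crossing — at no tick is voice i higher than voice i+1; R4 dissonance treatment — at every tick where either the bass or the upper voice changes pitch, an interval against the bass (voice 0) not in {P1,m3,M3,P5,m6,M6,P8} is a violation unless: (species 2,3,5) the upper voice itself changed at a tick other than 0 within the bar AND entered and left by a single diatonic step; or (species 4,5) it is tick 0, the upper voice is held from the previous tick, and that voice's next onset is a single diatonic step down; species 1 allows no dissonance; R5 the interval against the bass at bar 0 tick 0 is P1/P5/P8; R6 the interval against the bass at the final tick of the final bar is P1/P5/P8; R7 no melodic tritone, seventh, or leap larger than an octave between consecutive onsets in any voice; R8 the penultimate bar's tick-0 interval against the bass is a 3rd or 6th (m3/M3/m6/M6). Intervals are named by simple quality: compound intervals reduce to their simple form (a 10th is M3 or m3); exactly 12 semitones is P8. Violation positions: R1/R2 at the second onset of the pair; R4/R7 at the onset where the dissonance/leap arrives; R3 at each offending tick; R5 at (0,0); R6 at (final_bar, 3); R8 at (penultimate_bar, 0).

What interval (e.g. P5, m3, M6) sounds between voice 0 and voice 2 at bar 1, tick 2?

voice 0=D3 voice 2=A3 -> P5

P5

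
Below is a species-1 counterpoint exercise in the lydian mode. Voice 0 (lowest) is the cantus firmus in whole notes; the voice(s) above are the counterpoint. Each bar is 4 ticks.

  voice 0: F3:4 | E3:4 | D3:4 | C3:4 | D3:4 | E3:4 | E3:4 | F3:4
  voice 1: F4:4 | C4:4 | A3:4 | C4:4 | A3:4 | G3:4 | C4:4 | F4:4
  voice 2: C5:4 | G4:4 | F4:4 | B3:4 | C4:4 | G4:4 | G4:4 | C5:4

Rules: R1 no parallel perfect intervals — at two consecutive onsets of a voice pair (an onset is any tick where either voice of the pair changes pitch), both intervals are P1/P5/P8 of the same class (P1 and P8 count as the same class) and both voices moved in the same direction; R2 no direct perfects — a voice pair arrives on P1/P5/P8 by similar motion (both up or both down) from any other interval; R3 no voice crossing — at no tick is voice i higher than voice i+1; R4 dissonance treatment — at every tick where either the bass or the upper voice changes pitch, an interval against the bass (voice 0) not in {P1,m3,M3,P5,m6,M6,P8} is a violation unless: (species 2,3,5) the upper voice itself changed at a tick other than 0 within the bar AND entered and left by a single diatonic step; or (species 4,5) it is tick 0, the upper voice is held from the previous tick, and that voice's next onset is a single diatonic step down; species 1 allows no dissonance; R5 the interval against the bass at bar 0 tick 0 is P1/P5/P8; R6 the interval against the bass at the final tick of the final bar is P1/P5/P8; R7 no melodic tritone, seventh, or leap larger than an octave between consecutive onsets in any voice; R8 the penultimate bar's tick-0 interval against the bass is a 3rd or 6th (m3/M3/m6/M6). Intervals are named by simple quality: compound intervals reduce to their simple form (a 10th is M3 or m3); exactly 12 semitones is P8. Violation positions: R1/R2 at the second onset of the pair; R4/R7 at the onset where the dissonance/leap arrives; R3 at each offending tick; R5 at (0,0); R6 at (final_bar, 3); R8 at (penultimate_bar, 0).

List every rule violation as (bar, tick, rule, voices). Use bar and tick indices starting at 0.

bar 0: v0=F3 v1=F4 v2=C5 downbeat P5
bar 1: v0=E3 v1=C4 v2=G4 downbeat m3
bar 2: v0=D3 v1=A3 v2=F4 downbeat m3
bar 3: v0=C3 v1=C4 v2=B3 downbeat M7
bar 4: v0=D3 v1=A3 v2=C4 downbeat m7
bar 5: v0=E3 v1=G3 v2=G4 downbeat m3
bar 6: v0=E3 v1=C4 v2=G4 downbeat m3
bar 7: v0=F3 v1=F4 v2=C5 downbeat P5
  -> R1 @ bar 1 tick 0 v(1, 2): F4/C5 P5 -> C4/G4 P5 similar
  -> R2 @ bar 2 tick 0 v(0, 1): E3/C4 m6 -> D3/A3 P5 similar
  -> R3 @ bar 3 tick 0 v(1, 2): C4 above B3
  -> R4 @ bar 3 tick 0 v(0, 2): C3/B3 M7 untreated
  -> R7 @ bar 3 tick 0 v(2,): F4->B3 leap 6st
  -> R3 @ bar 3 tick 1 v(1, 2): C4 above B3
  -> R3 @ bar 3 tick 2 v(1, 2): C4 above B3
  -> R3 @ bar 3 tick 3 v(1, 2): C4 above B3
  -> R4 @ bar 4 tick 0 v(0, 2): D3/C4 m7 untreated
  -> R1 @ bar 7 tick 0 v(1, 2): C4/G4 P5 -> F4/C5 P5 similar
  -> R2 @ bar 7 tick 0 v(0, 1): E3/C4 m6 -> F3/F4 P8 similar
  -> R2 @ bar 7 tick 0 v(0, 2): E3/G4 m3 -> F3/C5 P5 similar

(1, 0, R1, (1, 2))
(2, 0, R2, (0, 1))
(3, 0, R3, (1, 2))
(3, 0, R4, (0, 2))
(3, 0, R7, (2,))
(3, 1, R3, (1, 2))
(3, 2, R3, (1, 2))
(3, 3, R3, (1, 2))
(4, 0, R4, (0, 2))
(7, 0, R1, (1, 2))
(7, 0, R2, (0, 1))
(7, 0, R2, (0, 2))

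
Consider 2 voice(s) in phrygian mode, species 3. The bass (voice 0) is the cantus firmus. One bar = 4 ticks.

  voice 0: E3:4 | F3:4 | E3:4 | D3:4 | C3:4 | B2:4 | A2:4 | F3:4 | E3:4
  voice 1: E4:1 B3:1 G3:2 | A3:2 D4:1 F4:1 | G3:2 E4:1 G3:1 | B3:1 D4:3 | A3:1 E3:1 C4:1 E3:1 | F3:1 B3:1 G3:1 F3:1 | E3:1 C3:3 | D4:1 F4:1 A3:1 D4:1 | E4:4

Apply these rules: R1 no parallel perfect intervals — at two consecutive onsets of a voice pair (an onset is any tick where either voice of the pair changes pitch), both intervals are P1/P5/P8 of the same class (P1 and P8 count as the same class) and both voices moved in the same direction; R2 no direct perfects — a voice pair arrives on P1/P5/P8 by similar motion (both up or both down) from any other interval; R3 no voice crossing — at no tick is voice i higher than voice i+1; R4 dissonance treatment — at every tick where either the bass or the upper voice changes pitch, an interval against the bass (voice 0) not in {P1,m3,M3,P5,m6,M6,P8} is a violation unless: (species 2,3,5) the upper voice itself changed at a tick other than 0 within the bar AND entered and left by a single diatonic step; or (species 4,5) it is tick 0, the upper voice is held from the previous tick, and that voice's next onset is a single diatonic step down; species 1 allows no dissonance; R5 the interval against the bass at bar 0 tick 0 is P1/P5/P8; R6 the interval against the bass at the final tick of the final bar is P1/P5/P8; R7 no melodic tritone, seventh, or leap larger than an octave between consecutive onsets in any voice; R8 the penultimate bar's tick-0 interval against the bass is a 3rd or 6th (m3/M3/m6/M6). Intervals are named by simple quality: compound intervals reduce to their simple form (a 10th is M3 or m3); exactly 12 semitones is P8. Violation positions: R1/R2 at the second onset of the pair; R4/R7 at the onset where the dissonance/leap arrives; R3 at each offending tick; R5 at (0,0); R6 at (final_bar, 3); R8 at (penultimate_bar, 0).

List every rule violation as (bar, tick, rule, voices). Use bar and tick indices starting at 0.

(2, 0, R7, (1,))
(5, 0, R4, (0, 1))
(5, 1, R7, (1,))
(6, 0, R2, (0, 1))
(7, 0, R7, (1,))

bar 0: v0=E3 v1=E4 downbeat P8
bar 1: v0=F3 v1=A3 downbeat M3
bar 2: v0=E3 v1=G3 downbeat m3
bar 3: v0=D3 v1=B3 downbeat M6
bar 4: v0=C3 v1=A3 downbeat M6
bar 5: v0=B2 v1=F3 downbeat TT
bar 6: v0=A2 v1=E3 downbeat P5
bar 7: v0=F3 v1=D4 downbeat M6
bar 8: v0=E3 v1=E4 downbeat P8
  -> R7 @ bar 2 tick 0 v(1,): F4->G3 leap 10st
  -> R4 @ bar 5 tick 0 v(0, 1): B2/F3 TT untreated
  -> R7 @ bar 5 tick 1 v(1,): F3->B3 leap 6st
  -> R2 @ bar 6 tick 0 v(0, 1): B2/F3 TT -> A2/E3 P5 similar
  -> R7 @ bar 7 tick 0 v(1,): C3->D4 leap 14st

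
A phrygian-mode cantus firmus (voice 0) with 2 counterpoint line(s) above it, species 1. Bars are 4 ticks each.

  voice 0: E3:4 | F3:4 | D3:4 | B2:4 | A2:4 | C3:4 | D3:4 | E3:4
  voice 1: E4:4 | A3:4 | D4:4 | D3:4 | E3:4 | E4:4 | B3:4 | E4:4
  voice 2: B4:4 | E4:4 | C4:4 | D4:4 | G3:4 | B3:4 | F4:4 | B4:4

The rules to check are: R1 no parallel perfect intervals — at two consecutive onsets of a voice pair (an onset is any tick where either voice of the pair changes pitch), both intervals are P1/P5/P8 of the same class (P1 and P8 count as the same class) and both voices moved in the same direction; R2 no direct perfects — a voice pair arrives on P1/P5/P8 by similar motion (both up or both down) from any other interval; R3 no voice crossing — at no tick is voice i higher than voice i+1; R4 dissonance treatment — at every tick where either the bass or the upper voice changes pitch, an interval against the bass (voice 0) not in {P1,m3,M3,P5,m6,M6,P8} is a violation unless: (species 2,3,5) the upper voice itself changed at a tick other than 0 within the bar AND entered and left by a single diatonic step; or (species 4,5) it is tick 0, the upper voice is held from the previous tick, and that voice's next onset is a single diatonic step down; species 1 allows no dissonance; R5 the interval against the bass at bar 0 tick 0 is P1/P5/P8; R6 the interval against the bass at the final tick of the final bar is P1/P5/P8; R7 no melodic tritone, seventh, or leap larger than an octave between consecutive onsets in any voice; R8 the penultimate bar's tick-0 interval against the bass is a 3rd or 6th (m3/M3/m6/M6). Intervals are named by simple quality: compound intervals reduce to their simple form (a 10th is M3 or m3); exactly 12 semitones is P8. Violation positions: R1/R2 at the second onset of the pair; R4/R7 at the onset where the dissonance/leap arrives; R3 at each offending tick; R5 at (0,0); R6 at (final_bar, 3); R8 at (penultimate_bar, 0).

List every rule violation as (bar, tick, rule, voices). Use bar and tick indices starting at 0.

bar 0: v0=E3 v1=E4 v2=B4 downbeat P5
bar 1: v0=F3 v1=A3 v2=E4 downbeat M7
bar 2: v0=D3 v1=D4 v2=C4 downbeat m7
bar 3: v0=B2 v1=D3 v2=D4 downbeat m3
bar 4: v0=A2 v1=E3 v2=G3 downbeat m7
bar 5: v0=C3 v1=E4 v2=B3 downbeat M7
bar 6: v0=D3 v1=B3 v2=F4 downbeat m3
bar 7: v0=E3 v1=E4 v2=B4 downbeat P5
  -> R1 @ bar 1 tick 0 v(1, 2): E4/B4 P5 -> A3/E4 P5 similar
  -> R4 @ bar 1 tick 0 v(0, 2): F3/E4 M7 untreated
  -> R3 @ bar 2 tick 0 v(1, 2): D4 above C4
  -> R4 @ bar 2 tick 0 v(0, 2): D3/C4 m7 untreated
  -> R3 @ bar 2 tick 1 v(1, 2): D4 above C4
  -> R3 @ bar 2 tick 2 v(1, 2): D4 above C4
  -> R3 @ bar 2 tick 3 v(1, 2): D4 above C4
  -> R4 @ bar 4 tick 0 v(0, 2): A2/G3 m7 untreated
  -> R3 @ bar 5 tick 0 v(1, 2): E4 above B3
  -> R4 @ bar 5 tick 0 v(0, 2): C3/B3 M7 untreated
  -> R3 @ bar 5 tick 1 v(1, 2): E4 above B3
  -> R3 @ bar 5 tick 2 v(1, 2): E4 above B3
  -> R3 @ bar 5 tick 3 v(1, 2): E4 above B3
  -> R7 @ bar 6 tick 0 v(2,): B3->F4 leap 6st
  -> R2 @ bar 7 tick 0 v(0, 1): D3/B3 M6 -> E3/E4 P8 similar
  -> R2 @ bar 7 tick 0 v(0, 2): D3/F4 m3 -> E3/B4 P5 similar
  -> R2 @ bar 7 tick 0 v(1, 2): B3/F4 TT -> E4/B4 P5 similar
  -> R7 @ bar 7 tick 0 v(2,): F4->B4 leap 6st

(1, 0, R1, (1, 2))
(1, 0, R4, (0, 2))
(2, 0, R3, (1, 2))
(2, 0, R4, (0, 2))
(2, 1, R3, (1, 2))
(2, 2, R3, (1, 2))
(2, 3, R3, (1, 2))
(4, 0, R4, (0, 2))
(5, 0, R3, (1, 2))
(5, 0, R4, (0, 2))
(5, 1, R3, (1, 2))
(5, 2, R3, (1, 2))
(5, 3, R3, (1, 2))
(6, 0, R7, (2,))
(7, 0, R2, (0, 1))
(7, 0, R2, (0, 2))
(7, 0, R2, (1, 2))
(7, 0, R7, (2,))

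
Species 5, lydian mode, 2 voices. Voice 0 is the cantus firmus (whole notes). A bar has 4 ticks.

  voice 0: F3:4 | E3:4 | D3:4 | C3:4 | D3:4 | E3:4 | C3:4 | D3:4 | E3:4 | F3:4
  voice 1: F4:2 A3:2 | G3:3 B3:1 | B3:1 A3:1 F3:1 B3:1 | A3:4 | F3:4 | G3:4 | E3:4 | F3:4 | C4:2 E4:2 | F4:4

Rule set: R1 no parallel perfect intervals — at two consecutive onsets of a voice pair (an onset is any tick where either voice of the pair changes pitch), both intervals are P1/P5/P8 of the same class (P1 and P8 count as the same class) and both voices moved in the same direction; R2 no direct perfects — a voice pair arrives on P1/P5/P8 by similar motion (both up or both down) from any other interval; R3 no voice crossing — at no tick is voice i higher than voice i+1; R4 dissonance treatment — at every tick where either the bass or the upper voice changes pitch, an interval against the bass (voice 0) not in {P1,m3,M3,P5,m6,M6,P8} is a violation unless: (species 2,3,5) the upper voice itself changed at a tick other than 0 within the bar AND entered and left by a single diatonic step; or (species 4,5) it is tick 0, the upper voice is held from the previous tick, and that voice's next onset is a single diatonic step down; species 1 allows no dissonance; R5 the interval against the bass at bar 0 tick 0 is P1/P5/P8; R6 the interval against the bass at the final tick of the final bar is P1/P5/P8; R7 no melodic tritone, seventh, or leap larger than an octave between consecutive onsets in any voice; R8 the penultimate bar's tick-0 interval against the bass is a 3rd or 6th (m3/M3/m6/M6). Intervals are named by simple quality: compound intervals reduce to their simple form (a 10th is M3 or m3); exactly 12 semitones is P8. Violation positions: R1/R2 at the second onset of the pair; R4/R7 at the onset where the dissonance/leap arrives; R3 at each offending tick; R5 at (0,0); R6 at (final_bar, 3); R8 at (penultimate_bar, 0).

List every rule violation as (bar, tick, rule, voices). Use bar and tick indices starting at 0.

bar 0: v0=F3 v1=F4 downbeat P8
bar 1: v0=E3 v1=G3 downbeat m3
bar 2: v0=D3 v1=B3 downbeat M6
bar 3: v0=C3 v1=A3 downbeat M6
bar 4: v0=D3 v1=F3 downbeat m3
bar 5: v0=E3 v1=G3 downbeat m3
bar 6: v0=C3 v1=E3 downbeat M3
bar 7: v0=D3 v1=F3 downbeat m3
bar 8: v0=E3 v1=C4 downbeat m6
bar 9: v0=F3 v1=F4 downbeat P8
  -> R7 @ bar 2 tick 3 v(1,): F3->B3 leap 6st
  -> R1 @ bar 9 tick 0 v(0, 1): E3/E4 P8 -> F3/F4 P8 similar

(2, 3, R7, (1,))
(9, 0, R1, (0, 1))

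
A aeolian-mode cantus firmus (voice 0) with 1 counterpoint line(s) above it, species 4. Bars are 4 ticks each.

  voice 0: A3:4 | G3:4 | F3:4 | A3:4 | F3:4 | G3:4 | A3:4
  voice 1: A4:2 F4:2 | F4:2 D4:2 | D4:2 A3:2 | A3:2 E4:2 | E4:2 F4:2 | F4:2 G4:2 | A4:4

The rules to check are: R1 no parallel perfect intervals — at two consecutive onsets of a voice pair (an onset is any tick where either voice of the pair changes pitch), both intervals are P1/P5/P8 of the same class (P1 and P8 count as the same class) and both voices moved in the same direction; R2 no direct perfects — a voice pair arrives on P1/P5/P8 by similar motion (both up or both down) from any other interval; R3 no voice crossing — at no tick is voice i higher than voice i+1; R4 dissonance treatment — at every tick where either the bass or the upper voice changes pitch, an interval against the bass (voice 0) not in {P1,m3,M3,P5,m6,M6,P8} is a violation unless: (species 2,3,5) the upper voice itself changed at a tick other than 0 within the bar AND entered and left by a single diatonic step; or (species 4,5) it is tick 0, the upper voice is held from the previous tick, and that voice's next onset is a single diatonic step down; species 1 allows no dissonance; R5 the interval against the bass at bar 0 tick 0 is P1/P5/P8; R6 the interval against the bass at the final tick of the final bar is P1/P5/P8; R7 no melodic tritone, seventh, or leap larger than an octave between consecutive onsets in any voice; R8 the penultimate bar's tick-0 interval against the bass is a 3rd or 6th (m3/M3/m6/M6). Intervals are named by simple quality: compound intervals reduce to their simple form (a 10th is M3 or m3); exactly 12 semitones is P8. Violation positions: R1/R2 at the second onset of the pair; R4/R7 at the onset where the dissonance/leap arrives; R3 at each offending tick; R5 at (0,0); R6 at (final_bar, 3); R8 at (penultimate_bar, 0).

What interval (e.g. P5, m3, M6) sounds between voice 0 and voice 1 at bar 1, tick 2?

voice 0=G3 voice 1=D4 -> P5

P5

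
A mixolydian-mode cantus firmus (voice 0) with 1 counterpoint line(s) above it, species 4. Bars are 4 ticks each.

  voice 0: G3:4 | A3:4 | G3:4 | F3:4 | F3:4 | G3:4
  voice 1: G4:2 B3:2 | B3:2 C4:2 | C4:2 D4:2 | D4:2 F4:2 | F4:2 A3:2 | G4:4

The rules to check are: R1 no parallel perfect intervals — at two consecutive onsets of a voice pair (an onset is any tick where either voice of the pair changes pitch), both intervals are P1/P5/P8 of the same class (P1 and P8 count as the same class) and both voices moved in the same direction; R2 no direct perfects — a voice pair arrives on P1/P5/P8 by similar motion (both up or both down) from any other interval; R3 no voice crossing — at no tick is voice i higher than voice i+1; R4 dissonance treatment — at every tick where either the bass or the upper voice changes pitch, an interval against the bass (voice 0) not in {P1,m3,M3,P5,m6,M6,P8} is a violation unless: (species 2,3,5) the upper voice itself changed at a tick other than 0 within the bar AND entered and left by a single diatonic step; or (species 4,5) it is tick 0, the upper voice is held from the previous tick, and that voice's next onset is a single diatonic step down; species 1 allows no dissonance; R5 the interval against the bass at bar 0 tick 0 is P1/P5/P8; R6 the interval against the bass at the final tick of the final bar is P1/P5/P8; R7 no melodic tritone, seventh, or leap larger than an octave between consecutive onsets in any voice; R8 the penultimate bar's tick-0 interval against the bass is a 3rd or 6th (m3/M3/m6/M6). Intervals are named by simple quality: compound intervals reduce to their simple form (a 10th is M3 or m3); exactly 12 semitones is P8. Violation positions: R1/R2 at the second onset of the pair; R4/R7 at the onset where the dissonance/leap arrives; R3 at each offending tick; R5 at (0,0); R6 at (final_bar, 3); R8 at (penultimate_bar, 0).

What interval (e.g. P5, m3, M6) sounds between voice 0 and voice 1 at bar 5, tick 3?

voice 0=G3 voice 1=G4 -> P8

P8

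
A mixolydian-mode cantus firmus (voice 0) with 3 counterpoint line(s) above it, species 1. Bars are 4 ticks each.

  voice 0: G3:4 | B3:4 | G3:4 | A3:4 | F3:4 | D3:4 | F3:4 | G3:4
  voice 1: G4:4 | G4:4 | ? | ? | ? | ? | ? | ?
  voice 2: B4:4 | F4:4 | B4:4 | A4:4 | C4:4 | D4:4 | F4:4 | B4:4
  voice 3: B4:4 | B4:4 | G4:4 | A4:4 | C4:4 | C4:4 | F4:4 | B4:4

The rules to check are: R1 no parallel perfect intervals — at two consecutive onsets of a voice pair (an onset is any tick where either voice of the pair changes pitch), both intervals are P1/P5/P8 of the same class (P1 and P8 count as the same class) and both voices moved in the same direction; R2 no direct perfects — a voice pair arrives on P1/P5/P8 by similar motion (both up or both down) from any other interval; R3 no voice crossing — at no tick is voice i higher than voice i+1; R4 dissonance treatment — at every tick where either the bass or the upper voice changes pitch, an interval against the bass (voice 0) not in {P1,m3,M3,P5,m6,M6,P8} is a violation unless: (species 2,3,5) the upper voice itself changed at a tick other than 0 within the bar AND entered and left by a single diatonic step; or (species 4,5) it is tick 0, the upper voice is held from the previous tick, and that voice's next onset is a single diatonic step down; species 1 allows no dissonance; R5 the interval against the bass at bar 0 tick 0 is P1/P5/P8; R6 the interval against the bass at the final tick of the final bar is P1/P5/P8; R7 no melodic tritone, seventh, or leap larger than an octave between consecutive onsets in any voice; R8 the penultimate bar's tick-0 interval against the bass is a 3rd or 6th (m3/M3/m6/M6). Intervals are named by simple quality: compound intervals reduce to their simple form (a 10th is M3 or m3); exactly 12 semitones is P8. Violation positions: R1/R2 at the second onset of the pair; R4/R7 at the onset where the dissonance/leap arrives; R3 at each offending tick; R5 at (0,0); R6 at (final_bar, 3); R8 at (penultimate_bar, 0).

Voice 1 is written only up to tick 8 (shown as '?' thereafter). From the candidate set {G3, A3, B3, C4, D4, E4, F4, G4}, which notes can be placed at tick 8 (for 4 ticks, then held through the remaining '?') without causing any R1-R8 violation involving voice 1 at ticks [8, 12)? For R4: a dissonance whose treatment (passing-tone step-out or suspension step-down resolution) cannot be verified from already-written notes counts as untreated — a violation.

{B3, E4, G4}

G3: violates R2
A3: violates R4,R7
B3: legal
C4: violates R2,R4
D4: violates R2
E4: legal
F4: violates R4
G4: legal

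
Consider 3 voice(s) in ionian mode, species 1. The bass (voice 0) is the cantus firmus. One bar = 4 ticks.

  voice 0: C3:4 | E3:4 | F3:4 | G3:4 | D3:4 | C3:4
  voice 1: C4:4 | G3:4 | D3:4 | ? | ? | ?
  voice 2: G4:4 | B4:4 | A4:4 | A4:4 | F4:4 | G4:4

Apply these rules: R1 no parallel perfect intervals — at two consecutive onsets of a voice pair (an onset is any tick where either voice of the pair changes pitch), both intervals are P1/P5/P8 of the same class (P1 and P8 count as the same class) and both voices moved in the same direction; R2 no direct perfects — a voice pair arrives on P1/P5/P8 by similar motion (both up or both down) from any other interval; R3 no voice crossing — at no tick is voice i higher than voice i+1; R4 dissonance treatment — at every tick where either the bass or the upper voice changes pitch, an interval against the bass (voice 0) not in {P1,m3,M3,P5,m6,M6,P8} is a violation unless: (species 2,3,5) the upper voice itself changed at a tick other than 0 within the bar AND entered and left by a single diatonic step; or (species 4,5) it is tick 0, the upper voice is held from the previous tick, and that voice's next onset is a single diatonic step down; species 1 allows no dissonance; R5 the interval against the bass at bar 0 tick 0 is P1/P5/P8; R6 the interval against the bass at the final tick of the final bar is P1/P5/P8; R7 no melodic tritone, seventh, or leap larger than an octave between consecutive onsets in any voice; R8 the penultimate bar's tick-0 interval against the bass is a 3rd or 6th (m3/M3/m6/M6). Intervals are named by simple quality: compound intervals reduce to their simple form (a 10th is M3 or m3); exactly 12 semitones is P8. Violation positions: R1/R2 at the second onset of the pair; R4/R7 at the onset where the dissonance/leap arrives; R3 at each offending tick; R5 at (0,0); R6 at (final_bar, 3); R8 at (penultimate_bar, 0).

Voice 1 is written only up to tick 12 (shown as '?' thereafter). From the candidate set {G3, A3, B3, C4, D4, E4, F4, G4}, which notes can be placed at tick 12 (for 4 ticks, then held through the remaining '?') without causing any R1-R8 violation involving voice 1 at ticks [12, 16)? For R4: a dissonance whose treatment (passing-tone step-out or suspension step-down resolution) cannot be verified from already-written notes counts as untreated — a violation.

G3: violates R2
A3: violates R4
B3: legal
C4: violates R4,R7
D4: violates R2
E4: violates R7
F4: violates R4,R7
G4: violates R2,R7

{B3}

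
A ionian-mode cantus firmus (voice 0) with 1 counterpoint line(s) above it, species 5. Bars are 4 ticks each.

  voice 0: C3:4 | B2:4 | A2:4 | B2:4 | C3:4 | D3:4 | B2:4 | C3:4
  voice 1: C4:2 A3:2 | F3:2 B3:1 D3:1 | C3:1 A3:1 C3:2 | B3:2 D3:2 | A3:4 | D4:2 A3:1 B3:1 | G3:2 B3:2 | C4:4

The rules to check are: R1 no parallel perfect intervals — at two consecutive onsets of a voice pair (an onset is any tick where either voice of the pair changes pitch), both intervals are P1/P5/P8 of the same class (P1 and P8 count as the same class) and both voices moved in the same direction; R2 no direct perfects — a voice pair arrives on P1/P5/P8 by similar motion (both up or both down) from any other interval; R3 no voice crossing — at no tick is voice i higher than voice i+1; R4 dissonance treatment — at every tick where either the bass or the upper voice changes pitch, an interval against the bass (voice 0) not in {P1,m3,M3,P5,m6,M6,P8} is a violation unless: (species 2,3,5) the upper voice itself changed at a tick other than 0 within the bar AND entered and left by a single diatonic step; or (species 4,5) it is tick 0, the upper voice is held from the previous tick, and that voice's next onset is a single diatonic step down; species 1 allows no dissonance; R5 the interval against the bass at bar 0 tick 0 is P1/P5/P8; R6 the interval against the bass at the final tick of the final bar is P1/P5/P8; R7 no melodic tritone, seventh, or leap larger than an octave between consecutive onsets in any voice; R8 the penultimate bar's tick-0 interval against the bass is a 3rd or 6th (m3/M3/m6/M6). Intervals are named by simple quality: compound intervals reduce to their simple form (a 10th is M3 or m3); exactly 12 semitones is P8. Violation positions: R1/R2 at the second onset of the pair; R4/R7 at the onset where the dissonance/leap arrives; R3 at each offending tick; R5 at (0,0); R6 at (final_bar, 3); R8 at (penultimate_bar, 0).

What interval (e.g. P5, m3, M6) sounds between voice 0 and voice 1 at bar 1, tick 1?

voice 0=B2 voice 1=F3 -> TT

TT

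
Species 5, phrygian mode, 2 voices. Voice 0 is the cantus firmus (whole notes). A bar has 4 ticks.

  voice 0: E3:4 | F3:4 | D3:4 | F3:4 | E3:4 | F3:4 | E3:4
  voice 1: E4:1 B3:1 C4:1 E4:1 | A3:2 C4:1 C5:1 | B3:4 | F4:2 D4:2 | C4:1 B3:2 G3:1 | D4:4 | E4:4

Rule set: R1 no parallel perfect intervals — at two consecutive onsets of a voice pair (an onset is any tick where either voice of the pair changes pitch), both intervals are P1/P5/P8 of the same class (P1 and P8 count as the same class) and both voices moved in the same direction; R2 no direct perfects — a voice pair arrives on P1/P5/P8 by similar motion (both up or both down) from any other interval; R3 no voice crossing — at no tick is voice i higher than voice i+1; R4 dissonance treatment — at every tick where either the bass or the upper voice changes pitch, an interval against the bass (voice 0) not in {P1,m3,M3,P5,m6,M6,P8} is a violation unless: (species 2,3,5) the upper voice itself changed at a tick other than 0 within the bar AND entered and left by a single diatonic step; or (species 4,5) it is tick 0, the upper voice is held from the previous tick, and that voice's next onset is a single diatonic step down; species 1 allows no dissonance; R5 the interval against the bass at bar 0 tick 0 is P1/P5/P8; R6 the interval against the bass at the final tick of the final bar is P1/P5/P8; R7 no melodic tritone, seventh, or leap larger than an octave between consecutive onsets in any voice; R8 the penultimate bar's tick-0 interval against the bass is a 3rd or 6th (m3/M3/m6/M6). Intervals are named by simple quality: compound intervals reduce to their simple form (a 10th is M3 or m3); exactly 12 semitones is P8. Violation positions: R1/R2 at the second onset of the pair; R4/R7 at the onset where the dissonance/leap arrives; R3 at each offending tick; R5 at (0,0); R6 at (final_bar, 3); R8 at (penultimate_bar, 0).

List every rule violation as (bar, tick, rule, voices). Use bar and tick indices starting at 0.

bar 0: v0=E3 v1=E4 downbeat P8
bar 1: v0=F3 v1=A3 downbeat M3
bar 2: v0=D3 v1=B3 downbeat M6
bar 3: v0=F3 v1=F4 downbeat P8
bar 4: v0=E3 v1=C4 downbeat m6
bar 5: v0=F3 v1=D4 downbeat M6
bar 6: v0=E3 v1=E4 downbeat P8
  -> R7 @ bar 2 tick 0 v(1,): C5->B3 leap 13st
  -> R2 @ bar 3 tick 0 v(0, 1): D3/B3 M6 -> F3/F4 P8 similar
  -> R7 @ bar 3 tick 0 v(1,): B3->F4 leap 6st

(2, 0, R7, (1,))
(3, 0, R2, (0, 1))
(3, 0, R7, (1,))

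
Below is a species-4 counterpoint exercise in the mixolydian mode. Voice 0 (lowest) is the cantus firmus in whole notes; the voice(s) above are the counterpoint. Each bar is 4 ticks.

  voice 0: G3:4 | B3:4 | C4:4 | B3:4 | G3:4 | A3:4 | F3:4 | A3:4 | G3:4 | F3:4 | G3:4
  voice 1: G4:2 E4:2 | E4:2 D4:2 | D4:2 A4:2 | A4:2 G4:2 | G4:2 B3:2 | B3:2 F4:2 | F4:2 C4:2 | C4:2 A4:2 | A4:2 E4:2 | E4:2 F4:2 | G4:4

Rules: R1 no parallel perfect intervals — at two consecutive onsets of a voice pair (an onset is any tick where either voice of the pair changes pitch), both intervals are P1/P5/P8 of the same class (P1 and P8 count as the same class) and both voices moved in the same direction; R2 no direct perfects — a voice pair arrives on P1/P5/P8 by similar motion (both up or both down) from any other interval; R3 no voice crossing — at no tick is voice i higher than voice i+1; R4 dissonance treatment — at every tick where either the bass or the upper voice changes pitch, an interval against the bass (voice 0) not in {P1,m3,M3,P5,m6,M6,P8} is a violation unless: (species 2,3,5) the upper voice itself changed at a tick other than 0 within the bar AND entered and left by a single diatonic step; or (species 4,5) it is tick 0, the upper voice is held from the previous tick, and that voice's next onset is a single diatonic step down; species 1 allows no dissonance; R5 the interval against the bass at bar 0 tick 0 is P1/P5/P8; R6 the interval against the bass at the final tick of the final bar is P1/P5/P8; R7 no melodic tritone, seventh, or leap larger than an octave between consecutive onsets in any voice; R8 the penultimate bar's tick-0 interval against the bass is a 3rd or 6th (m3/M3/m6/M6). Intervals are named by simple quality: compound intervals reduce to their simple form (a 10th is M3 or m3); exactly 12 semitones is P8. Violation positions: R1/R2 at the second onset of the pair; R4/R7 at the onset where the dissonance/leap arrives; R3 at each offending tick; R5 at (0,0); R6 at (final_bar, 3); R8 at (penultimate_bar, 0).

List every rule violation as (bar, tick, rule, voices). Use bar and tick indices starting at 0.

(2, 0, R4, (0, 1))
(5, 0, R4, (0, 1))
(5, 2, R7, (1,))
(8, 0, R4, (0, 1))
(9, 0, R4, (0, 1))
(9, 0, R8, (0, 1))
(10, 0, R1, (0, 1))

bar 0: v0=G3 v1=G4 downbeat P8
bar 1: v0=B3 v1=E4 downbeat P4
bar 2: v0=C4 v1=D4 downbeat M2
bar 3: v0=B3 v1=A4 downbeat m7
bar 4: v0=G3 v1=G4 downbeat P8
bar 5: v0=A3 v1=B3 downbeat M2
bar 6: v0=F3 v1=F4 downbeat P8
bar 7: v0=A3 v1=C4 downbeat m3
bar 8: v0=G3 v1=A4 downbeat M2
bar 9: v0=F3 v1=E4 downbeat M7
bar 10: v0=G3 v1=G4 downbeat P8
  -> R4 @ bar 2 tick 0 v(0, 1): C4/D4 M2 untreated
  -> R4 @ bar 5 tick 0 v(0, 1): A3/B3 M2 untreated
  -> R7 @ bar 5 tick 2 v(1,): B3->F4 leap 6st
  -> R4 @ bar 8 tick 0 v(0, 1): G3/A4 M2 untreated
  -> R4 @ bar 9 tick 0 v(0, 1): F3/E4 M7 untreated
  -> R8 @ bar 9 tick 0 v(0, 1): penult M7 not 3rd/6th
  -> R1 @ bar 10 tick 0 v(0, 1): F3/F4 P8 -> G3/G4 P8 similar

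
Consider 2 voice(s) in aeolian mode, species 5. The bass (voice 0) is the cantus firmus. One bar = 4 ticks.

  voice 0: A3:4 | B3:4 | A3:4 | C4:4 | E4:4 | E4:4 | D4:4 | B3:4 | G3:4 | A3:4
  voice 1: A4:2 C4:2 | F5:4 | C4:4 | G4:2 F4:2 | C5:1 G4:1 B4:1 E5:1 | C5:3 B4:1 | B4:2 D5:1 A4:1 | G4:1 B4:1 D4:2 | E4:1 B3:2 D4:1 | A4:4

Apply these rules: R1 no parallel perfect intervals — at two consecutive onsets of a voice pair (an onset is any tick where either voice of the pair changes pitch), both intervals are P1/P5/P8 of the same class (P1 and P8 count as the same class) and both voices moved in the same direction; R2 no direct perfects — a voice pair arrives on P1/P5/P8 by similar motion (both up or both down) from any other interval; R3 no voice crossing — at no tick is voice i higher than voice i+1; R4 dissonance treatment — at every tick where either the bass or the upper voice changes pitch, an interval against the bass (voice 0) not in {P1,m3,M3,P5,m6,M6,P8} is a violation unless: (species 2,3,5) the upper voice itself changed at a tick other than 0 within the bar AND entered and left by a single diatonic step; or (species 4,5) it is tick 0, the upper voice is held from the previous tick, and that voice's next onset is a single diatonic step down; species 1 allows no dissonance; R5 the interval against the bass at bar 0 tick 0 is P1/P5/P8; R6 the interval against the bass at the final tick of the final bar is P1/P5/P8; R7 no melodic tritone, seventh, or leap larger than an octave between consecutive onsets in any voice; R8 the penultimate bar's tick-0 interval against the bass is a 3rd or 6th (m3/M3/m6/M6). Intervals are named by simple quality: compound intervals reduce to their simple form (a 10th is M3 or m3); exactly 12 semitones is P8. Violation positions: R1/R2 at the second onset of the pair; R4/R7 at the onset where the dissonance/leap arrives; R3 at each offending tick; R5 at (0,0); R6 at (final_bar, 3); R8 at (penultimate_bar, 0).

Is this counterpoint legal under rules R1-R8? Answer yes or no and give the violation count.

bar 0: v0=A3 v1=A4 (P8)
bar 1: v0=B3 v1=F5 (TT)
bar 2: v0=A3 v1=C4 (m3)
bar 3: v0=C4 v1=G4 (P5)
bar 4: v0=E4 v1=C5 (m6)
bar 5: v0=E4 v1=C5 (m6)
bar 6: v0=D4 v1=B4 (M6)
bar 7: v0=B3 v1=G4 (m6)
bar 8: v0=G3 v1=E4 (M6)
bar 9: v0=A3 v1=A4 (P8)
  R4 @ bar1.0: B3/F5 TT untreated
  R7 @ bar1.0: C4->F5 leap 17st
  R7 @ bar2.0: F5->C4 leap 17st
  R2 @ bar3.0: A3/C4 m3 -> C4/G4 P5 similar
  R4 @ bar3.2: C4/F4 P4 untreated
  R2 @ bar9.0: G3/D4 P5 -> A3/A4 P8 similar

No (6 violations)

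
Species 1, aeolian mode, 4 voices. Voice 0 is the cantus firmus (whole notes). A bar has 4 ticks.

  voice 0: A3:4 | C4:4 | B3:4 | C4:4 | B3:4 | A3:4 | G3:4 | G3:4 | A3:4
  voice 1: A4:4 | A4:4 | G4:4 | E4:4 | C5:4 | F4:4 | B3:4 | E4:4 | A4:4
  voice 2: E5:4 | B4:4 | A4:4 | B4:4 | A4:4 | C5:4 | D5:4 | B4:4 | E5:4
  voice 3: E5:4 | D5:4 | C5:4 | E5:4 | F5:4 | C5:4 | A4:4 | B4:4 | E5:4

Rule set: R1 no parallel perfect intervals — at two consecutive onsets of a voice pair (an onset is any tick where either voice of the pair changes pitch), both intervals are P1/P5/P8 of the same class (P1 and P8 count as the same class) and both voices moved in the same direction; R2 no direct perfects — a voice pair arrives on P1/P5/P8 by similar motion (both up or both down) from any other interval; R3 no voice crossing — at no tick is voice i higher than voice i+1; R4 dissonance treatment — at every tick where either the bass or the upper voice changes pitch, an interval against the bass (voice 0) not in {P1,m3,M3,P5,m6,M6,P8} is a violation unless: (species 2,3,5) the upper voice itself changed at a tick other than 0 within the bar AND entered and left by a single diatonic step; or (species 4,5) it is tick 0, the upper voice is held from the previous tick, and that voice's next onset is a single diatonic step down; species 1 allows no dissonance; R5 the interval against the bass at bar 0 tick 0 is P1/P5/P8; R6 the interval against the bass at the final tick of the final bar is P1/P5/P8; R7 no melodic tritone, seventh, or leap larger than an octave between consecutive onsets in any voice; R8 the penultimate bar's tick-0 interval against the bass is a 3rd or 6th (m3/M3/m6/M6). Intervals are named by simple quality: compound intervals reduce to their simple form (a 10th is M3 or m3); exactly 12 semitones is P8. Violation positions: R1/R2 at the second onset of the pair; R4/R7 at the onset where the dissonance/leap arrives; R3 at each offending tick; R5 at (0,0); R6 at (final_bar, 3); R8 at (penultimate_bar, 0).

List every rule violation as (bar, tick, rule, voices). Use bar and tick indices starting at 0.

(1, 0, R4, (0, 2))
(1, 0, R4, (0, 3))
(2, 0, R4, (0, 2))
(2, 0, R4, (0, 3))
(3, 0, R4, (0, 2))
(4, 0, R3, (1, 2))
(4, 0, R4, (0, 1))
(4, 0, R4, (0, 2))
(4, 0, R4, (0, 3))
(4, 1, R3, (1, 2))
(4, 2, R3, (1, 2))
(4, 3, R3, (1, 2))
(5, 0, R2, (1, 3))
(6, 0, R3, (2, 3))
(6, 0, R4, (0, 3))
(6, 0, R7, (1,))
(6, 1, R3, (2, 3))
(6, 2, R3, (2, 3))
(6, 3, R3, (2, 3))
(7, 0, R2, (1, 3))
(8, 0, R1, (1, 2))
(8, 0, R1, (1, 3))
(8, 0, R1, (2, 3))
(8, 0, R2, (0, 1))
(8, 0, R2, (0, 2))
(8, 0, R2, (0, 3))

bar 0: v0=A3 v1=A4 v2=E5 v3=E5 downbeat P5
bar 1: v0=C4 v1=A4 v2=B4 v3=D5 downbeat M2
bar 2: v0=B3 v1=G4 v2=A4 v3=C5 downbeat m2
bar 3: v0=C4 v1=E4 v2=B4 v3=E5 downbeat M3
bar 4: v0=B3 v1=C5 v2=A4 v3=F5 downbeat TT
bar 5: v0=A3 v1=F4 v2=C5 v3=C5 downbeat m3
bar 6: v0=G3 v1=B3 v2=D5 v3=A4 downbeat M2
bar 7: v0=G3 v1=E4 v2=B4 v3=B4 downbeat M3
bar 8: v0=A3 v1=A4 v2=E5 v3=E5 downbeat P5
  -> R4 @ bar 1 tick 0 v(0, 2): C4/B4 M7 untreated
  -> R4 @ bar 1 tick 0 v(0, 3): C4/D5 M2 untreated
  -> R4 @ bar 2 tick 0 v(0, 2): B3/A4 m7 untreated
  -> R4 @ bar 2 tick 0 v(0, 3): B3/C5 m2 untreated
  -> R4 @ bar 3 tick 0 v(0, 2): C4/B4 M7 untreated
  -> R3 @ bar 4 tick 0 v(1, 2): C5 above A4
  -> R4 @ bar 4 tick 0 v(0, 1): B3/C5 m2 untreated
  -> R4 @ bar 4 tick 0 v(0, 2): B3/A4 m7 untreated
  -> R4 @ bar 4 tick 0 v(0, 3): B3/F5 TT untreated
  -> R3 @ bar 4 tick 1 v(1, 2): C5 above A4
  -> R3 @ bar 4 tick 2 v(1, 2): C5 above A4
  -> R3 @ bar 4 tick 3 v(1, 2): C5 above A4
  -> R2 @ bar 5 tick 0 v(1, 3): C5/F5 P4 -> F4/C5 P5 similar
  -> R3 @ bar 6 tick 0 v(2, 3): D5 above A4
  -> R4 @ bar 6 tick 0 v(0, 3): G3/A4 M2 untreated
  -> R7 @ bar 6 tick 0 v(1,): F4->B3 leap 6st
  -> R3 @ bar 6 tick 1 v(2, 3): D5 above A4
  -> R3 @ bar 6 tick 2 v(2, 3): D5 above A4
  -> R3 @ bar 6 tick 3 v(2, 3): D5 above A4
  -> R2 @ bar 7 tick 0 v(1, 3): B3/A4 m7 -> E4/B4 P5 similar
  -> R1 @ bar 8 tick 0 v(1, 2): E4/B4 P5 -> A4/E5 P5 similar
  -> R1 @ bar 8 tick 0 v(1, 3): E4/B4 P5 -> A4/E5 P5 similar
  -> R1 @ bar 8 tick 0 v(2, 3): B4/B4 P1 -> E5/E5 P1 similar
  -> R2 @ bar 8 tick 0 v(0, 1): G3/E4 M6 -> A3/A4 P8 similar
  -> R2 @ bar 8 tick 0 v(0, 2): G3/B4 M3 -> A3/E5 P5 similar
  -> R2 @ bar 8 tick 0 v(0, 3): G3/B4 M3 -> A3/E5 P5 similar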